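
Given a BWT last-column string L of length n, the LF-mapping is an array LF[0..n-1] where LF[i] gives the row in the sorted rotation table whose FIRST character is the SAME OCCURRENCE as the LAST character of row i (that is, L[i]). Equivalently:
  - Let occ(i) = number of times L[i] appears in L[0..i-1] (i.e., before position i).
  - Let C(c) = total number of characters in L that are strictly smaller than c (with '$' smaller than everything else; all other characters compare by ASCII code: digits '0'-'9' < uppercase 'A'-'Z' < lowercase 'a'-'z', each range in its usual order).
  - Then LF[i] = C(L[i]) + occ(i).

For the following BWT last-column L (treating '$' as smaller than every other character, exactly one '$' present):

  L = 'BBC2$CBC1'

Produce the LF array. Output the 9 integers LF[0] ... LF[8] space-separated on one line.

Answer: 3 4 6 2 0 7 5 8 1

Derivation:
Char counts: '$':1, '1':1, '2':1, 'B':3, 'C':3
C (first-col start): C('$')=0, C('1')=1, C('2')=2, C('B')=3, C('C')=6
L[0]='B': occ=0, LF[0]=C('B')+0=3+0=3
L[1]='B': occ=1, LF[1]=C('B')+1=3+1=4
L[2]='C': occ=0, LF[2]=C('C')+0=6+0=6
L[3]='2': occ=0, LF[3]=C('2')+0=2+0=2
L[4]='$': occ=0, LF[4]=C('$')+0=0+0=0
L[5]='C': occ=1, LF[5]=C('C')+1=6+1=7
L[6]='B': occ=2, LF[6]=C('B')+2=3+2=5
L[7]='C': occ=2, LF[7]=C('C')+2=6+2=8
L[8]='1': occ=0, LF[8]=C('1')+0=1+0=1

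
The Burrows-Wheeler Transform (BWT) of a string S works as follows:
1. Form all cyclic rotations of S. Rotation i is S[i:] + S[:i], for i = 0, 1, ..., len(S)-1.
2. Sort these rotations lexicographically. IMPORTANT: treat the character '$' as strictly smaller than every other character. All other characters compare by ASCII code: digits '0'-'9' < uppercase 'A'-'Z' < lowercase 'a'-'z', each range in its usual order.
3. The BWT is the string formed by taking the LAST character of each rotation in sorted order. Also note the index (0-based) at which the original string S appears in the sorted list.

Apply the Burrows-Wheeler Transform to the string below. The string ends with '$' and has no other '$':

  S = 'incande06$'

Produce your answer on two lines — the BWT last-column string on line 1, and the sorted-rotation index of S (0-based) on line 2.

Answer: 6e0cnnd$ia
7

Derivation:
All 10 rotations (rotation i = S[i:]+S[:i]):
  rot[0] = incande06$
  rot[1] = ncande06$i
  rot[2] = cande06$in
  rot[3] = ande06$inc
  rot[4] = nde06$inca
  rot[5] = de06$incan
  rot[6] = e06$incand
  rot[7] = 06$incande
  rot[8] = 6$incande0
  rot[9] = $incande06
Sorted (with $ < everything):
  sorted[0] = $incande06  (last char: '6')
  sorted[1] = 06$incande  (last char: 'e')
  sorted[2] = 6$incande0  (last char: '0')
  sorted[3] = ande06$inc  (last char: 'c')
  sorted[4] = cande06$in  (last char: 'n')
  sorted[5] = de06$incan  (last char: 'n')
  sorted[6] = e06$incand  (last char: 'd')
  sorted[7] = incande06$  (last char: '$')
  sorted[8] = ncande06$i  (last char: 'i')
  sorted[9] = nde06$inca  (last char: 'a')
Last column: 6e0cnnd$ia
Original string S is at sorted index 7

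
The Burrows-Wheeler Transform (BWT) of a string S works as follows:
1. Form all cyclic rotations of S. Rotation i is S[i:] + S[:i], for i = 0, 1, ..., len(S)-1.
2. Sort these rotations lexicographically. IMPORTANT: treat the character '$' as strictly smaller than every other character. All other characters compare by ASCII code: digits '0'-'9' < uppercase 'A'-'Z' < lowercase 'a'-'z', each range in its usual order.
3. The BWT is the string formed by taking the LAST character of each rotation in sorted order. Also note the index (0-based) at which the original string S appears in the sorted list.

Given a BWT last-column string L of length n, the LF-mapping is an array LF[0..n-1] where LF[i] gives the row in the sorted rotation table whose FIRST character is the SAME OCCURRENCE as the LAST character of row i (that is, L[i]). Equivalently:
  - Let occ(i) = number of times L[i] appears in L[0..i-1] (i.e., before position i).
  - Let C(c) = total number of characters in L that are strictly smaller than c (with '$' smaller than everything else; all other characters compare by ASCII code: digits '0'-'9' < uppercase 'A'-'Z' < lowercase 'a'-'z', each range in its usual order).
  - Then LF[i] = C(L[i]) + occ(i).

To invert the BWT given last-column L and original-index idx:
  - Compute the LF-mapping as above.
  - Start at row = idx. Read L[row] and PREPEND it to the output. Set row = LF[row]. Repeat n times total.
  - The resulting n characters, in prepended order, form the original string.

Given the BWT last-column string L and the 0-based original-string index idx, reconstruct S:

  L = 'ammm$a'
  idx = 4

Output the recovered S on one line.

Answer: mamma$

Derivation:
LF mapping: 1 3 4 5 0 2
Walk LF starting at row 4, prepending L[row]:
  step 1: row=4, L[4]='$', prepend. Next row=LF[4]=0
  step 2: row=0, L[0]='a', prepend. Next row=LF[0]=1
  step 3: row=1, L[1]='m', prepend. Next row=LF[1]=3
  step 4: row=3, L[3]='m', prepend. Next row=LF[3]=5
  step 5: row=5, L[5]='a', prepend. Next row=LF[5]=2
  step 6: row=2, L[2]='m', prepend. Next row=LF[2]=4
Reversed output: mamma$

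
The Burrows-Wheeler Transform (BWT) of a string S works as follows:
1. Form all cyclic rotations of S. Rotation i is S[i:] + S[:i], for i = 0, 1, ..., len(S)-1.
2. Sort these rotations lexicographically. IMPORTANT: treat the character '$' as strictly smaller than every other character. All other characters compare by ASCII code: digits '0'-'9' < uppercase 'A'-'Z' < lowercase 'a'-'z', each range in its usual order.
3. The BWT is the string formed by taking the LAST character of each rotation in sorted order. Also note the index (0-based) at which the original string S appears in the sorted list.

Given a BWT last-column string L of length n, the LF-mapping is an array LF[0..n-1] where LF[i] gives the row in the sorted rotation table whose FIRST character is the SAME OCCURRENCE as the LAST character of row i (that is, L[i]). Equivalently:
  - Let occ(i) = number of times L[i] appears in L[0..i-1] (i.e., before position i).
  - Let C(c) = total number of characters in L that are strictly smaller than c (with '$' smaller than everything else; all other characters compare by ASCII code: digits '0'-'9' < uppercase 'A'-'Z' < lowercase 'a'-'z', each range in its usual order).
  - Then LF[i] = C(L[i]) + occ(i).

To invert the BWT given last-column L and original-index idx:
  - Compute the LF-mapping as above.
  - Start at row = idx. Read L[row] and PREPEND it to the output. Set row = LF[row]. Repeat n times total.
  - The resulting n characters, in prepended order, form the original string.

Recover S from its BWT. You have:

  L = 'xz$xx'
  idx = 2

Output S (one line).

LF mapping: 1 4 0 2 3
Walk LF starting at row 2, prepending L[row]:
  step 1: row=2, L[2]='$', prepend. Next row=LF[2]=0
  step 2: row=0, L[0]='x', prepend. Next row=LF[0]=1
  step 3: row=1, L[1]='z', prepend. Next row=LF[1]=4
  step 4: row=4, L[4]='x', prepend. Next row=LF[4]=3
  step 5: row=3, L[3]='x', prepend. Next row=LF[3]=2
Reversed output: xxzx$

Answer: xxzx$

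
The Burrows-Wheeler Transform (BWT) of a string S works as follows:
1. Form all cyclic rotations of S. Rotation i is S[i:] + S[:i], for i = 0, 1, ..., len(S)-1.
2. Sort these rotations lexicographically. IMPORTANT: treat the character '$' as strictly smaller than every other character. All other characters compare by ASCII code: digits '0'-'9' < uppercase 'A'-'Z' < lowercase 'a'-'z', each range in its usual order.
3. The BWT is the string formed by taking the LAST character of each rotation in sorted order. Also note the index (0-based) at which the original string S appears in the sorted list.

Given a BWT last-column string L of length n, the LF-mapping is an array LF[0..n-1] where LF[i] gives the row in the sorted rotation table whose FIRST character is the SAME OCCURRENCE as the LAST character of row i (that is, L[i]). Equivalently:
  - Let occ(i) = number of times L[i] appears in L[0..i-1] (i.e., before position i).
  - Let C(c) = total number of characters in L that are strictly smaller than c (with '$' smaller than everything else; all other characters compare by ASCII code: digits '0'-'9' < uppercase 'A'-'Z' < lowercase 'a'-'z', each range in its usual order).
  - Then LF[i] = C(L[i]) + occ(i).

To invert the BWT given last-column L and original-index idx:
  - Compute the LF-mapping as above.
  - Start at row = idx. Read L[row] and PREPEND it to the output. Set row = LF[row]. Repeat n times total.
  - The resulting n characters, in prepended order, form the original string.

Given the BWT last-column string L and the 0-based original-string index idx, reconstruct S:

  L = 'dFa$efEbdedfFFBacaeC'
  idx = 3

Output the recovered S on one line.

Answer: EFdaeFBdbaCfceaefFd$

Derivation:
LF mapping: 12 4 7 0 15 18 3 10 13 16 14 19 5 6 1 8 11 9 17 2
Walk LF starting at row 3, prepending L[row]:
  step 1: row=3, L[3]='$', prepend. Next row=LF[3]=0
  step 2: row=0, L[0]='d', prepend. Next row=LF[0]=12
  step 3: row=12, L[12]='F', prepend. Next row=LF[12]=5
  step 4: row=5, L[5]='f', prepend. Next row=LF[5]=18
  step 5: row=18, L[18]='e', prepend. Next row=LF[18]=17
  step 6: row=17, L[17]='a', prepend. Next row=LF[17]=9
  step 7: row=9, L[9]='e', prepend. Next row=LF[9]=16
  step 8: row=16, L[16]='c', prepend. Next row=LF[16]=11
  step 9: row=11, L[11]='f', prepend. Next row=LF[11]=19
  step 10: row=19, L[19]='C', prepend. Next row=LF[19]=2
  step 11: row=2, L[2]='a', prepend. Next row=LF[2]=7
  step 12: row=7, L[7]='b', prepend. Next row=LF[7]=10
  step 13: row=10, L[10]='d', prepend. Next row=LF[10]=14
  step 14: row=14, L[14]='B', prepend. Next row=LF[14]=1
  step 15: row=1, L[1]='F', prepend. Next row=LF[1]=4
  step 16: row=4, L[4]='e', prepend. Next row=LF[4]=15
  step 17: row=15, L[15]='a', prepend. Next row=LF[15]=8
  step 18: row=8, L[8]='d', prepend. Next row=LF[8]=13
  step 19: row=13, L[13]='F', prepend. Next row=LF[13]=6
  step 20: row=6, L[6]='E', prepend. Next row=LF[6]=3
Reversed output: EFdaeFBdbaCfceaefFd$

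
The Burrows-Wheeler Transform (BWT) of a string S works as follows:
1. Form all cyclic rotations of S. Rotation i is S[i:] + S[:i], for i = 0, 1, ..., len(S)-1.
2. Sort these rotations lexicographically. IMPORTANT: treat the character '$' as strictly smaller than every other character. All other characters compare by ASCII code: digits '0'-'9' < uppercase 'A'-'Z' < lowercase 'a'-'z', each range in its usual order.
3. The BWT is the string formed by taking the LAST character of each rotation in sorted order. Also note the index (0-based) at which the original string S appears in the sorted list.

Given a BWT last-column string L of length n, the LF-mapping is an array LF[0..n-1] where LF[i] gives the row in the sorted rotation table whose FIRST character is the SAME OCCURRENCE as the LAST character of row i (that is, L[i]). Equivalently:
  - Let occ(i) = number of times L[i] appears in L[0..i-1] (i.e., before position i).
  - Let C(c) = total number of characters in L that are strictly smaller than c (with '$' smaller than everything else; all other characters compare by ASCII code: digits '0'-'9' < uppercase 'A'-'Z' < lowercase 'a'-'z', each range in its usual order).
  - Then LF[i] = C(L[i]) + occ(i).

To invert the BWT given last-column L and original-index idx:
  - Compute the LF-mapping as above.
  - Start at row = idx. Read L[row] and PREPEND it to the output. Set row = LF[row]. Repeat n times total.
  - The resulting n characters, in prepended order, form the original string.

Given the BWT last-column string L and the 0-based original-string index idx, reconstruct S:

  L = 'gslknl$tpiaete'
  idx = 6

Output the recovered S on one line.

Answer: kettlesapling$

Derivation:
LF mapping: 4 11 7 6 9 8 0 12 10 5 1 2 13 3
Walk LF starting at row 6, prepending L[row]:
  step 1: row=6, L[6]='$', prepend. Next row=LF[6]=0
  step 2: row=0, L[0]='g', prepend. Next row=LF[0]=4
  step 3: row=4, L[4]='n', prepend. Next row=LF[4]=9
  step 4: row=9, L[9]='i', prepend. Next row=LF[9]=5
  step 5: row=5, L[5]='l', prepend. Next row=LF[5]=8
  step 6: row=8, L[8]='p', prepend. Next row=LF[8]=10
  step 7: row=10, L[10]='a', prepend. Next row=LF[10]=1
  step 8: row=1, L[1]='s', prepend. Next row=LF[1]=11
  step 9: row=11, L[11]='e', prepend. Next row=LF[11]=2
  step 10: row=2, L[2]='l', prepend. Next row=LF[2]=7
  step 11: row=7, L[7]='t', prepend. Next row=LF[7]=12
  step 12: row=12, L[12]='t', prepend. Next row=LF[12]=13
  step 13: row=13, L[13]='e', prepend. Next row=LF[13]=3
  step 14: row=3, L[3]='k', prepend. Next row=LF[3]=6
Reversed output: kettlesapling$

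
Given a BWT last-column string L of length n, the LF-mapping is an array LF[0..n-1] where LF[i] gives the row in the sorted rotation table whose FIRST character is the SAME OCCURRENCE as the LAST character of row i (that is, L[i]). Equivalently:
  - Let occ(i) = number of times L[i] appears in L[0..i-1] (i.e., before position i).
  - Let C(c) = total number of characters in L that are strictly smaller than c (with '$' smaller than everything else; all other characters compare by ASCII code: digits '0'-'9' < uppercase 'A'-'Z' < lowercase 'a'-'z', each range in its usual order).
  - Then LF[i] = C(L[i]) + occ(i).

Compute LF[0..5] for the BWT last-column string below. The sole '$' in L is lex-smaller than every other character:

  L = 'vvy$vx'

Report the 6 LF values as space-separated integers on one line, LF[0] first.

Char counts: '$':1, 'v':3, 'x':1, 'y':1
C (first-col start): C('$')=0, C('v')=1, C('x')=4, C('y')=5
L[0]='v': occ=0, LF[0]=C('v')+0=1+0=1
L[1]='v': occ=1, LF[1]=C('v')+1=1+1=2
L[2]='y': occ=0, LF[2]=C('y')+0=5+0=5
L[3]='$': occ=0, LF[3]=C('$')+0=0+0=0
L[4]='v': occ=2, LF[4]=C('v')+2=1+2=3
L[5]='x': occ=0, LF[5]=C('x')+0=4+0=4

Answer: 1 2 5 0 3 4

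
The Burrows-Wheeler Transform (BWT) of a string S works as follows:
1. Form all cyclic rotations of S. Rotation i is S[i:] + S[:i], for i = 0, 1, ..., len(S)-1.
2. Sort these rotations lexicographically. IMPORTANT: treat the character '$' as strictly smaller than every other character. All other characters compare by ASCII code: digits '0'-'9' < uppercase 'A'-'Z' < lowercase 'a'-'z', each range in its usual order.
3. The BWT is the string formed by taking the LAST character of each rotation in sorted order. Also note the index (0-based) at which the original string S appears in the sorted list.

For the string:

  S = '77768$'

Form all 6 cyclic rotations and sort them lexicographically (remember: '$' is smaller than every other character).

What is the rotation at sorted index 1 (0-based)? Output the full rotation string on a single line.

All 6 rotations (rotation i = S[i:]+S[:i]):
  rot[0] = 77768$
  rot[1] = 7768$7
  rot[2] = 768$77
  rot[3] = 68$777
  rot[4] = 8$7776
  rot[5] = $77768
Sorted (with $ < everything):
  sorted[0] = $77768
  sorted[1] = 68$777
  sorted[2] = 768$77
  sorted[3] = 7768$7
  sorted[4] = 77768$
  sorted[5] = 8$7776
sorted[1] = 68$777

Answer: 68$777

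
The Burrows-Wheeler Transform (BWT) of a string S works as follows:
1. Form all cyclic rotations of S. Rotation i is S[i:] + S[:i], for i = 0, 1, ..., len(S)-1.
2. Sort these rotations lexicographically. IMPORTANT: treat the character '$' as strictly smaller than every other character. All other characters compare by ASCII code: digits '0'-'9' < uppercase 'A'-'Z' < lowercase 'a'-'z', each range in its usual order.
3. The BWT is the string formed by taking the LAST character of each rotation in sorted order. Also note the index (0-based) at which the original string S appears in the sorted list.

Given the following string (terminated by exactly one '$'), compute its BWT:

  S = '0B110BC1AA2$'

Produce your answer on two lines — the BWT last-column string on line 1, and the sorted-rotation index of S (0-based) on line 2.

Answer: 2$11BCAA100B
1

Derivation:
All 12 rotations (rotation i = S[i:]+S[:i]):
  rot[0] = 0B110BC1AA2$
  rot[1] = B110BC1AA2$0
  rot[2] = 110BC1AA2$0B
  rot[3] = 10BC1AA2$0B1
  rot[4] = 0BC1AA2$0B11
  rot[5] = BC1AA2$0B110
  rot[6] = C1AA2$0B110B
  rot[7] = 1AA2$0B110BC
  rot[8] = AA2$0B110BC1
  rot[9] = A2$0B110BC1A
  rot[10] = 2$0B110BC1AA
  rot[11] = $0B110BC1AA2
Sorted (with $ < everything):
  sorted[0] = $0B110BC1AA2  (last char: '2')
  sorted[1] = 0B110BC1AA2$  (last char: '$')
  sorted[2] = 0BC1AA2$0B11  (last char: '1')
  sorted[3] = 10BC1AA2$0B1  (last char: '1')
  sorted[4] = 110BC1AA2$0B  (last char: 'B')
  sorted[5] = 1AA2$0B110BC  (last char: 'C')
  sorted[6] = 2$0B110BC1AA  (last char: 'A')
  sorted[7] = A2$0B110BC1A  (last char: 'A')
  sorted[8] = AA2$0B110BC1  (last char: '1')
  sorted[9] = B110BC1AA2$0  (last char: '0')
  sorted[10] = BC1AA2$0B110  (last char: '0')
  sorted[11] = C1AA2$0B110B  (last char: 'B')
Last column: 2$11BCAA100B
Original string S is at sorted index 1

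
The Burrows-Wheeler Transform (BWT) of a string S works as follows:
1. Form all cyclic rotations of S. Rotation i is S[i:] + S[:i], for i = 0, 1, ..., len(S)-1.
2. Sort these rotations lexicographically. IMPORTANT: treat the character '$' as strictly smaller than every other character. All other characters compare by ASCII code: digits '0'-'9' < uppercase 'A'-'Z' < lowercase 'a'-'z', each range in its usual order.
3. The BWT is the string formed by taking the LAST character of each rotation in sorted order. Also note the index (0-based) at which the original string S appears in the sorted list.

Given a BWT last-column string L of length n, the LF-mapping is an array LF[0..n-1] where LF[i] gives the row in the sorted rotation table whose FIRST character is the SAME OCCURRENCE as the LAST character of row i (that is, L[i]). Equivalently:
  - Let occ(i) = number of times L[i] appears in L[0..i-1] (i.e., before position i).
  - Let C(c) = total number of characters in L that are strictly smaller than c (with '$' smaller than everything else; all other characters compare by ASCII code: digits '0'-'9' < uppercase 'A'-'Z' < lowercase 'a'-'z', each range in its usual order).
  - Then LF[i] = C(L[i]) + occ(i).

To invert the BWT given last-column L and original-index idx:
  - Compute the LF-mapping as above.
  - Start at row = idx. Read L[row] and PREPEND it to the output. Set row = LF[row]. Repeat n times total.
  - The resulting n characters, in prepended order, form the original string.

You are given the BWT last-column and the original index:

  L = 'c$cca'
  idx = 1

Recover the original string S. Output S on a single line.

Answer: accc$

Derivation:
LF mapping: 2 0 3 4 1
Walk LF starting at row 1, prepending L[row]:
  step 1: row=1, L[1]='$', prepend. Next row=LF[1]=0
  step 2: row=0, L[0]='c', prepend. Next row=LF[0]=2
  step 3: row=2, L[2]='c', prepend. Next row=LF[2]=3
  step 4: row=3, L[3]='c', prepend. Next row=LF[3]=4
  step 5: row=4, L[4]='a', prepend. Next row=LF[4]=1
Reversed output: accc$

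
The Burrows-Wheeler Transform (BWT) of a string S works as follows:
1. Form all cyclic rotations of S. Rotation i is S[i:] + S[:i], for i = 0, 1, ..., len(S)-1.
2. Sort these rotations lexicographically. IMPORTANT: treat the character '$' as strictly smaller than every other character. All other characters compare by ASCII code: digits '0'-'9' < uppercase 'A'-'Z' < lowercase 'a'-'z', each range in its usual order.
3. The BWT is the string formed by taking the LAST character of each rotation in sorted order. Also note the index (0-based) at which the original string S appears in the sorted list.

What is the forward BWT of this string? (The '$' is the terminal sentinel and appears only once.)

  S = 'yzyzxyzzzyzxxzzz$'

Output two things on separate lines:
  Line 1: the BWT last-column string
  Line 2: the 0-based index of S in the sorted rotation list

All 17 rotations (rotation i = S[i:]+S[:i]):
  rot[0] = yzyzxyzzzyzxxzzz$
  rot[1] = zyzxyzzzyzxxzzz$y
  rot[2] = yzxyzzzyzxxzzz$yz
  rot[3] = zxyzzzyzxxzzz$yzy
  rot[4] = xyzzzyzxxzzz$yzyz
  rot[5] = yzzzyzxxzzz$yzyzx
  rot[6] = zzzyzxxzzz$yzyzxy
  rot[7] = zzyzxxzzz$yzyzxyz
  rot[8] = zyzxxzzz$yzyzxyzz
  rot[9] = yzxxzzz$yzyzxyzzz
  rot[10] = zxxzzz$yzyzxyzzzy
  rot[11] = xxzzz$yzyzxyzzzyz
  rot[12] = xzzz$yzyzxyzzzyzx
  rot[13] = zzz$yzyzxyzzzyzxx
  rot[14] = zz$yzyzxyzzzyzxxz
  rot[15] = z$yzyzxyzzzyzxxzz
  rot[16] = $yzyzxyzzzyzxxzzz
Sorted (with $ < everything):
  sorted[0] = $yzyzxyzzzyzxxzzz  (last char: 'z')
  sorted[1] = xxzzz$yzyzxyzzzyz  (last char: 'z')
  sorted[2] = xyzzzyzxxzzz$yzyz  (last char: 'z')
  sorted[3] = xzzz$yzyzxyzzzyzx  (last char: 'x')
  sorted[4] = yzxxzzz$yzyzxyzzz  (last char: 'z')
  sorted[5] = yzxyzzzyzxxzzz$yz  (last char: 'z')
  sorted[6] = yzyzxyzzzyzxxzzz$  (last char: '$')
  sorted[7] = yzzzyzxxzzz$yzyzx  (last char: 'x')
  sorted[8] = z$yzyzxyzzzyzxxzz  (last char: 'z')
  sorted[9] = zxxzzz$yzyzxyzzzy  (last char: 'y')
  sorted[10] = zxyzzzyzxxzzz$yzy  (last char: 'y')
  sorted[11] = zyzxxzzz$yzyzxyzz  (last char: 'z')
  sorted[12] = zyzxyzzzyzxxzzz$y  (last char: 'y')
  sorted[13] = zz$yzyzxyzzzyzxxz  (last char: 'z')
  sorted[14] = zzyzxxzzz$yzyzxyz  (last char: 'z')
  sorted[15] = zzz$yzyzxyzzzyzxx  (last char: 'x')
  sorted[16] = zzzyzxxzzz$yzyzxy  (last char: 'y')
Last column: zzzxzz$xzyyzyzzxy
Original string S is at sorted index 6

Answer: zzzxzz$xzyyzyzzxy
6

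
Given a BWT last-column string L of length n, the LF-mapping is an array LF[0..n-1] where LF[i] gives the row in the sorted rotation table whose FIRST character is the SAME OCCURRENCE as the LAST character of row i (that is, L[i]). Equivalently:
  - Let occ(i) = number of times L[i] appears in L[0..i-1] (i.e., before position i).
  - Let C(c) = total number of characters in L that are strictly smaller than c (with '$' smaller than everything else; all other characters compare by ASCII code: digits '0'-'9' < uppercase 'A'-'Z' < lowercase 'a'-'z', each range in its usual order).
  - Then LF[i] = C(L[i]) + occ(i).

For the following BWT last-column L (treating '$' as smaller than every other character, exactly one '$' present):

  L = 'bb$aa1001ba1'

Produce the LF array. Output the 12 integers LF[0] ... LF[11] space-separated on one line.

Char counts: '$':1, '0':2, '1':3, 'a':3, 'b':3
C (first-col start): C('$')=0, C('0')=1, C('1')=3, C('a')=6, C('b')=9
L[0]='b': occ=0, LF[0]=C('b')+0=9+0=9
L[1]='b': occ=1, LF[1]=C('b')+1=9+1=10
L[2]='$': occ=0, LF[2]=C('$')+0=0+0=0
L[3]='a': occ=0, LF[3]=C('a')+0=6+0=6
L[4]='a': occ=1, LF[4]=C('a')+1=6+1=7
L[5]='1': occ=0, LF[5]=C('1')+0=3+0=3
L[6]='0': occ=0, LF[6]=C('0')+0=1+0=1
L[7]='0': occ=1, LF[7]=C('0')+1=1+1=2
L[8]='1': occ=1, LF[8]=C('1')+1=3+1=4
L[9]='b': occ=2, LF[9]=C('b')+2=9+2=11
L[10]='a': occ=2, LF[10]=C('a')+2=6+2=8
L[11]='1': occ=2, LF[11]=C('1')+2=3+2=5

Answer: 9 10 0 6 7 3 1 2 4 11 8 5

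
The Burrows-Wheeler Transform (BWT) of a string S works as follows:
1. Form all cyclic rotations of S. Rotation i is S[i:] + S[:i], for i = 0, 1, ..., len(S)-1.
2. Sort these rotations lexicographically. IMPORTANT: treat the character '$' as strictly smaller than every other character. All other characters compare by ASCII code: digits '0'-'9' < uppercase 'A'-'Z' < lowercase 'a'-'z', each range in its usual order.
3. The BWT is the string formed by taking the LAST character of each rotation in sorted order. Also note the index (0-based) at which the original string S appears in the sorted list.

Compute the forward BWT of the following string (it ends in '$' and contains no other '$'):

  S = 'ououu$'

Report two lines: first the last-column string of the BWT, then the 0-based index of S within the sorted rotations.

Answer: u$uuoo
1

Derivation:
All 6 rotations (rotation i = S[i:]+S[:i]):
  rot[0] = ououu$
  rot[1] = uouu$o
  rot[2] = ouu$ou
  rot[3] = uu$ouo
  rot[4] = u$ouou
  rot[5] = $ououu
Sorted (with $ < everything):
  sorted[0] = $ououu  (last char: 'u')
  sorted[1] = ououu$  (last char: '$')
  sorted[2] = ouu$ou  (last char: 'u')
  sorted[3] = u$ouou  (last char: 'u')
  sorted[4] = uouu$o  (last char: 'o')
  sorted[5] = uu$ouo  (last char: 'o')
Last column: u$uuoo
Original string S is at sorted index 1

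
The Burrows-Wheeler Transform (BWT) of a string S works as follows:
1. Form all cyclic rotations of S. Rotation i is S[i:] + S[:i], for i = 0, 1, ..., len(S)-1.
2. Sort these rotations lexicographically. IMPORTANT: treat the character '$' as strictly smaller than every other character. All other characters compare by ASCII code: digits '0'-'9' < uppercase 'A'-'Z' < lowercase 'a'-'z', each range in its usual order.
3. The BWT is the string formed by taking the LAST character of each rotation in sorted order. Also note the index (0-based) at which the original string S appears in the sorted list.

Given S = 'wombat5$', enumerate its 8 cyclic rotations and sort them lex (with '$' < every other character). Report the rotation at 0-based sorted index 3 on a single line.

Answer: bat5$wom

Derivation:
All 8 rotations (rotation i = S[i:]+S[:i]):
  rot[0] = wombat5$
  rot[1] = ombat5$w
  rot[2] = mbat5$wo
  rot[3] = bat5$wom
  rot[4] = at5$womb
  rot[5] = t5$womba
  rot[6] = 5$wombat
  rot[7] = $wombat5
Sorted (with $ < everything):
  sorted[0] = $wombat5
  sorted[1] = 5$wombat
  sorted[2] = at5$womb
  sorted[3] = bat5$wom
  sorted[4] = mbat5$wo
  sorted[5] = ombat5$w
  sorted[6] = t5$womba
  sorted[7] = wombat5$
sorted[3] = bat5$wom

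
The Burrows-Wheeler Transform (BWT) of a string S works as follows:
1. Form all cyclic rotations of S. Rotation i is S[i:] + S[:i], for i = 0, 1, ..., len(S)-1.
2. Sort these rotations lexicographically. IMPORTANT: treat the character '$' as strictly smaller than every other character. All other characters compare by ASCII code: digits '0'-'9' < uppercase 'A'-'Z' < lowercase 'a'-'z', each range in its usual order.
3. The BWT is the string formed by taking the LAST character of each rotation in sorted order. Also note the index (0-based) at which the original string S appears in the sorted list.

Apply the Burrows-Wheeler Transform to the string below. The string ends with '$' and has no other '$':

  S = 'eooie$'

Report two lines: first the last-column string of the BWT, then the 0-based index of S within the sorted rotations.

Answer: ei$ooe
2

Derivation:
All 6 rotations (rotation i = S[i:]+S[:i]):
  rot[0] = eooie$
  rot[1] = ooie$e
  rot[2] = oie$eo
  rot[3] = ie$eoo
  rot[4] = e$eooi
  rot[5] = $eooie
Sorted (with $ < everything):
  sorted[0] = $eooie  (last char: 'e')
  sorted[1] = e$eooi  (last char: 'i')
  sorted[2] = eooie$  (last char: '$')
  sorted[3] = ie$eoo  (last char: 'o')
  sorted[4] = oie$eo  (last char: 'o')
  sorted[5] = ooie$e  (last char: 'e')
Last column: ei$ooe
Original string S is at sorted index 2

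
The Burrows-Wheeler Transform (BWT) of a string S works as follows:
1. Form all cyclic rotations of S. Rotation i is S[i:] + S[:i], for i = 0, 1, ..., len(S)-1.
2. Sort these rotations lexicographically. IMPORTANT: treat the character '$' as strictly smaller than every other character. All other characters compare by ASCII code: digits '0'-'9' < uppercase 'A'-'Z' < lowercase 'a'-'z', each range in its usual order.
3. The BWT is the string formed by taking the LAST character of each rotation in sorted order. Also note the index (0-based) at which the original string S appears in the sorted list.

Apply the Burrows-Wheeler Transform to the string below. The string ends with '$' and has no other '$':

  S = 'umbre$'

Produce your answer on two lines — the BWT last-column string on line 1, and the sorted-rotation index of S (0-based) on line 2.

Answer: emrub$
5

Derivation:
All 6 rotations (rotation i = S[i:]+S[:i]):
  rot[0] = umbre$
  rot[1] = mbre$u
  rot[2] = bre$um
  rot[3] = re$umb
  rot[4] = e$umbr
  rot[5] = $umbre
Sorted (with $ < everything):
  sorted[0] = $umbre  (last char: 'e')
  sorted[1] = bre$um  (last char: 'm')
  sorted[2] = e$umbr  (last char: 'r')
  sorted[3] = mbre$u  (last char: 'u')
  sorted[4] = re$umb  (last char: 'b')
  sorted[5] = umbre$  (last char: '$')
Last column: emrub$
Original string S is at sorted index 5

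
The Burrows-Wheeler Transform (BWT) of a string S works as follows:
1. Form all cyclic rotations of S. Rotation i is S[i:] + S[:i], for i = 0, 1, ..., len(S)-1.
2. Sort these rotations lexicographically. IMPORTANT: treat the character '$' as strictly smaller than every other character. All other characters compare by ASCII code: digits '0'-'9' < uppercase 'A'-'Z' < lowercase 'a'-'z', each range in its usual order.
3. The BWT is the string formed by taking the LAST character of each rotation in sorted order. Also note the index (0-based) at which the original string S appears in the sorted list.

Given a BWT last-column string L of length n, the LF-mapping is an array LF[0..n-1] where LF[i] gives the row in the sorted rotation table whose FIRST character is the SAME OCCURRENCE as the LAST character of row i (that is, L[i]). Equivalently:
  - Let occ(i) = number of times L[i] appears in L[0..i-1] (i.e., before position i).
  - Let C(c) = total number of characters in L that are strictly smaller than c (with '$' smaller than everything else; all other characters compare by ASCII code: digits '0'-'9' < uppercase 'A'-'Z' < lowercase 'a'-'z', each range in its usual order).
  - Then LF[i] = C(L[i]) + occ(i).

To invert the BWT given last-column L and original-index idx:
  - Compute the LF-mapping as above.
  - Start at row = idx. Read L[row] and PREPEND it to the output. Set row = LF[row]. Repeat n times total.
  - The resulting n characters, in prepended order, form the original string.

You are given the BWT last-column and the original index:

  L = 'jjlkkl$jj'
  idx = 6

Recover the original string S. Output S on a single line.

Answer: kjlkjljj$

Derivation:
LF mapping: 1 2 7 5 6 8 0 3 4
Walk LF starting at row 6, prepending L[row]:
  step 1: row=6, L[6]='$', prepend. Next row=LF[6]=0
  step 2: row=0, L[0]='j', prepend. Next row=LF[0]=1
  step 3: row=1, L[1]='j', prepend. Next row=LF[1]=2
  step 4: row=2, L[2]='l', prepend. Next row=LF[2]=7
  step 5: row=7, L[7]='j', prepend. Next row=LF[7]=3
  step 6: row=3, L[3]='k', prepend. Next row=LF[3]=5
  step 7: row=5, L[5]='l', prepend. Next row=LF[5]=8
  step 8: row=8, L[8]='j', prepend. Next row=LF[8]=4
  step 9: row=4, L[4]='k', prepend. Next row=LF[4]=6
Reversed output: kjlkjljj$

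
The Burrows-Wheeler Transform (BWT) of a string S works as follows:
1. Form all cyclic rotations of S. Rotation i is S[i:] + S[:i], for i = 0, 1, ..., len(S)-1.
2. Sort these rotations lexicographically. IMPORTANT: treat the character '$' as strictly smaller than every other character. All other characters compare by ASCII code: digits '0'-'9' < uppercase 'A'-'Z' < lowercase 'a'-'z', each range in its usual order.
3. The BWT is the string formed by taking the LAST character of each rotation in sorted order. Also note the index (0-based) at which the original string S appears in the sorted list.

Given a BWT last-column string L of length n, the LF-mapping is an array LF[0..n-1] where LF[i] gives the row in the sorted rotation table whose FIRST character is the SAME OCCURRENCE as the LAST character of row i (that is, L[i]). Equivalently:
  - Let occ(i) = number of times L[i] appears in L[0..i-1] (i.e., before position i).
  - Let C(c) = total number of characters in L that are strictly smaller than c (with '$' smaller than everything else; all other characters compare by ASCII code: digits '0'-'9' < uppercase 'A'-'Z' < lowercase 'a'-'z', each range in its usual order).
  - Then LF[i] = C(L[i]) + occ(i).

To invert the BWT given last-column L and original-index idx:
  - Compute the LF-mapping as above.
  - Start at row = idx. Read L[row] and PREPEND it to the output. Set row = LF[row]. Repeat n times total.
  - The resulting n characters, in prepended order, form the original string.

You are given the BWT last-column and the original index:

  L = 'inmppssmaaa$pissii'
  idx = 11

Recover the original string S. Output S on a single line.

LF mapping: 4 10 8 11 12 14 15 9 1 2 3 0 13 5 16 17 6 7
Walk LF starting at row 11, prepending L[row]:
  step 1: row=11, L[11]='$', prepend. Next row=LF[11]=0
  step 2: row=0, L[0]='i', prepend. Next row=LF[0]=4
  step 3: row=4, L[4]='p', prepend. Next row=LF[4]=12
  step 4: row=12, L[12]='p', prepend. Next row=LF[12]=13
  step 5: row=13, L[13]='i', prepend. Next row=LF[13]=5
  step 6: row=5, L[5]='s', prepend. Next row=LF[5]=14
  step 7: row=14, L[14]='s', prepend. Next row=LF[14]=16
  step 8: row=16, L[16]='i', prepend. Next row=LF[16]=6
  step 9: row=6, L[6]='s', prepend. Next row=LF[6]=15
  step 10: row=15, L[15]='s', prepend. Next row=LF[15]=17
  step 11: row=17, L[17]='i', prepend. Next row=LF[17]=7
  step 12: row=7, L[7]='m', prepend. Next row=LF[7]=9
  step 13: row=9, L[9]='a', prepend. Next row=LF[9]=2
  step 14: row=2, L[2]='m', prepend. Next row=LF[2]=8
  step 15: row=8, L[8]='a', prepend. Next row=LF[8]=1
  step 16: row=1, L[1]='n', prepend. Next row=LF[1]=10
  step 17: row=10, L[10]='a', prepend. Next row=LF[10]=3
  step 18: row=3, L[3]='p', prepend. Next row=LF[3]=11
Reversed output: panamamississippi$

Answer: panamamississippi$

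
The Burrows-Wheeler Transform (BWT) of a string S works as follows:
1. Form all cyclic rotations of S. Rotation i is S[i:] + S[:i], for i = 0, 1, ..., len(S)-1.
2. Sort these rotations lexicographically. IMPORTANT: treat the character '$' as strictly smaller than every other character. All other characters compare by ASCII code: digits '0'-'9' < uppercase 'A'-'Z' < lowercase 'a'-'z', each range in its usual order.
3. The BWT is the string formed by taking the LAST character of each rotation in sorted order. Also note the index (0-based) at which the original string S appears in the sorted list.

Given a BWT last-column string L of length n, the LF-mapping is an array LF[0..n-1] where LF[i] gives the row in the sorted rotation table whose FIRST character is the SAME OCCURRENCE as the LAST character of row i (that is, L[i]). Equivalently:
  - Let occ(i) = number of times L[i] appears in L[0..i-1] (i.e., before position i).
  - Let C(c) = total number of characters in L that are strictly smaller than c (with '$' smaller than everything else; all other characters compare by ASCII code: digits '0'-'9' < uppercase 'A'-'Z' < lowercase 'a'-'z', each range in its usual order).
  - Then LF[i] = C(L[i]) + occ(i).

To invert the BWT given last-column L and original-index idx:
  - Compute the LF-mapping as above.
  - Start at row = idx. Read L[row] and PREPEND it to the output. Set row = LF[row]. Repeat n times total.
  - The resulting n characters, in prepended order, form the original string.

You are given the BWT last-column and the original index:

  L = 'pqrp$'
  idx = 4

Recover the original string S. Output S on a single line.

Answer: rpqp$

Derivation:
LF mapping: 1 3 4 2 0
Walk LF starting at row 4, prepending L[row]:
  step 1: row=4, L[4]='$', prepend. Next row=LF[4]=0
  step 2: row=0, L[0]='p', prepend. Next row=LF[0]=1
  step 3: row=1, L[1]='q', prepend. Next row=LF[1]=3
  step 4: row=3, L[3]='p', prepend. Next row=LF[3]=2
  step 5: row=2, L[2]='r', prepend. Next row=LF[2]=4
Reversed output: rpqp$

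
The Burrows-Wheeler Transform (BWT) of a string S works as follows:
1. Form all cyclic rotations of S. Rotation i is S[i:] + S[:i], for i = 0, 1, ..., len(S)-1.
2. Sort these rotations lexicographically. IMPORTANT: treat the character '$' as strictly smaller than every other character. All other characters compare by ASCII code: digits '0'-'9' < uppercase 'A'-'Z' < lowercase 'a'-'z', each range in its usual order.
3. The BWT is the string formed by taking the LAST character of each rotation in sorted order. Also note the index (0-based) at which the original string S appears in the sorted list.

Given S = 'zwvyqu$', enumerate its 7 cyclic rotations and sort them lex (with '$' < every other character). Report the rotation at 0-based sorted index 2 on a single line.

All 7 rotations (rotation i = S[i:]+S[:i]):
  rot[0] = zwvyqu$
  rot[1] = wvyqu$z
  rot[2] = vyqu$zw
  rot[3] = yqu$zwv
  rot[4] = qu$zwvy
  rot[5] = u$zwvyq
  rot[6] = $zwvyqu
Sorted (with $ < everything):
  sorted[0] = $zwvyqu
  sorted[1] = qu$zwvy
  sorted[2] = u$zwvyq
  sorted[3] = vyqu$zw
  sorted[4] = wvyqu$z
  sorted[5] = yqu$zwv
  sorted[6] = zwvyqu$
sorted[2] = u$zwvyq

Answer: u$zwvyq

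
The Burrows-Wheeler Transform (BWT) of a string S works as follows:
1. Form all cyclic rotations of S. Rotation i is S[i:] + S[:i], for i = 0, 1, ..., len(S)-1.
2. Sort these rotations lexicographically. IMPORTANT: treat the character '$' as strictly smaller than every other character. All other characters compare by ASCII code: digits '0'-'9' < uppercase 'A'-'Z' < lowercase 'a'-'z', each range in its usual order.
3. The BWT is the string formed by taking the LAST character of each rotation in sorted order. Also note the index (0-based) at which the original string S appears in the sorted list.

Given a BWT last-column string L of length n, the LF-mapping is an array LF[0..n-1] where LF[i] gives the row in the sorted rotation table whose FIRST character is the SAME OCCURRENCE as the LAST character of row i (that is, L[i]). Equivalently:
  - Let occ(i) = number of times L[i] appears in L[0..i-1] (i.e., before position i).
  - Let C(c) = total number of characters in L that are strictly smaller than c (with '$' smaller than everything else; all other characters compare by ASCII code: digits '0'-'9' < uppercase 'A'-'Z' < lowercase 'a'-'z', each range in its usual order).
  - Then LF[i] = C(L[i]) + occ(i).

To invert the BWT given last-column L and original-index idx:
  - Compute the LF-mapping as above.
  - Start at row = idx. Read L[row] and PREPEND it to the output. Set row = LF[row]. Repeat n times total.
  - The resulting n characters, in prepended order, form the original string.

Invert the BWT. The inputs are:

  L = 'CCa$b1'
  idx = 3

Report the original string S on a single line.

Answer: C1baC$

Derivation:
LF mapping: 2 3 4 0 5 1
Walk LF starting at row 3, prepending L[row]:
  step 1: row=3, L[3]='$', prepend. Next row=LF[3]=0
  step 2: row=0, L[0]='C', prepend. Next row=LF[0]=2
  step 3: row=2, L[2]='a', prepend. Next row=LF[2]=4
  step 4: row=4, L[4]='b', prepend. Next row=LF[4]=5
  step 5: row=5, L[5]='1', prepend. Next row=LF[5]=1
  step 6: row=1, L[1]='C', prepend. Next row=LF[1]=3
Reversed output: C1baC$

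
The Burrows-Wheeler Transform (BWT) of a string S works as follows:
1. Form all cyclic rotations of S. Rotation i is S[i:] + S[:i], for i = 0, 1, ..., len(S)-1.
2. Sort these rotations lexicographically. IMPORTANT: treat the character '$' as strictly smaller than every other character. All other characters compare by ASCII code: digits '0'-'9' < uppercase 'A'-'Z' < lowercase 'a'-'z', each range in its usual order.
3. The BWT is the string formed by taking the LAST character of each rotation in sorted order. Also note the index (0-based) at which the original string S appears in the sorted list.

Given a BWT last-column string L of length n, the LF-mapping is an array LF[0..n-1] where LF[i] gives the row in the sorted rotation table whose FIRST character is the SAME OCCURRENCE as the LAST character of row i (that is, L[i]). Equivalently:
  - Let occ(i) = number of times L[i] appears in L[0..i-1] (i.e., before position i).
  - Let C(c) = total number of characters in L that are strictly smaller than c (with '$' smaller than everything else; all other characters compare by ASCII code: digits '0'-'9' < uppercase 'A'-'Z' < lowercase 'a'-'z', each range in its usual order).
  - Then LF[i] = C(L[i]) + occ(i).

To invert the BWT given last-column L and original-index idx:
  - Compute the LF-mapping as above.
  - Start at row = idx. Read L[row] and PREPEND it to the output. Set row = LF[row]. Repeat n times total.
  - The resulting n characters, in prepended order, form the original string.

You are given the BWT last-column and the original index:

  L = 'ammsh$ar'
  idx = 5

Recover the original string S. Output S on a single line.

Answer: marshma$

Derivation:
LF mapping: 1 4 5 7 3 0 2 6
Walk LF starting at row 5, prepending L[row]:
  step 1: row=5, L[5]='$', prepend. Next row=LF[5]=0
  step 2: row=0, L[0]='a', prepend. Next row=LF[0]=1
  step 3: row=1, L[1]='m', prepend. Next row=LF[1]=4
  step 4: row=4, L[4]='h', prepend. Next row=LF[4]=3
  step 5: row=3, L[3]='s', prepend. Next row=LF[3]=7
  step 6: row=7, L[7]='r', prepend. Next row=LF[7]=6
  step 7: row=6, L[6]='a', prepend. Next row=LF[6]=2
  step 8: row=2, L[2]='m', prepend. Next row=LF[2]=5
Reversed output: marshma$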